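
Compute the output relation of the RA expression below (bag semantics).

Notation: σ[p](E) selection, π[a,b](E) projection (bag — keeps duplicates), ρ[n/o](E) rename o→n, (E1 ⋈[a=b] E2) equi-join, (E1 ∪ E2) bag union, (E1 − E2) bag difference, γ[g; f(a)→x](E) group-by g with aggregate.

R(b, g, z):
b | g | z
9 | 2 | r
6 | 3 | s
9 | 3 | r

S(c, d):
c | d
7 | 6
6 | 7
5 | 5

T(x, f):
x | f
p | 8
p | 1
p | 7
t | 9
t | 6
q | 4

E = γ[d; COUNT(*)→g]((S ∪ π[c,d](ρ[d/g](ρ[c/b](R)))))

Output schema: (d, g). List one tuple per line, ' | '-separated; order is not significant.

Per-node cardinality:
  S → 3
  R → 3
  ρ[c/b](R) → 3
  ρ[d/g](ρ[c/b](R)) → 3
  π[c,d](ρ[d/g](ρ[c/b](R))) → 3
  (S ∪ π[c,d](ρ[d/g](ρ[c/b](R)))) → 6
  γ[d; COUNT(*)→g]((S ∪ π[c,d](ρ[d/g](ρ[c/b](R))))) → 5

== RESULT ==
d | g
2 | 1
3 | 2
5 | 1
6 | 1
7 | 1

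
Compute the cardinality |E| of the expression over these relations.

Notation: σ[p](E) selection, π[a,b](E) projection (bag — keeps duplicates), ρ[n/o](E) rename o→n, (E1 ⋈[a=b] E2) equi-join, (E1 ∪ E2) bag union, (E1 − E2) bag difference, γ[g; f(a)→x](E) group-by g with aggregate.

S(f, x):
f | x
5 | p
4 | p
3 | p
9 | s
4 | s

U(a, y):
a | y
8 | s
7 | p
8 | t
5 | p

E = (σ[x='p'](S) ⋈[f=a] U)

Subexpression sizes:
  S → 5
  σ[x='p'](S) → 3
  U → 4
  (σ[x='p'](S) ⋈[f=a] U) → 1

|E| = 1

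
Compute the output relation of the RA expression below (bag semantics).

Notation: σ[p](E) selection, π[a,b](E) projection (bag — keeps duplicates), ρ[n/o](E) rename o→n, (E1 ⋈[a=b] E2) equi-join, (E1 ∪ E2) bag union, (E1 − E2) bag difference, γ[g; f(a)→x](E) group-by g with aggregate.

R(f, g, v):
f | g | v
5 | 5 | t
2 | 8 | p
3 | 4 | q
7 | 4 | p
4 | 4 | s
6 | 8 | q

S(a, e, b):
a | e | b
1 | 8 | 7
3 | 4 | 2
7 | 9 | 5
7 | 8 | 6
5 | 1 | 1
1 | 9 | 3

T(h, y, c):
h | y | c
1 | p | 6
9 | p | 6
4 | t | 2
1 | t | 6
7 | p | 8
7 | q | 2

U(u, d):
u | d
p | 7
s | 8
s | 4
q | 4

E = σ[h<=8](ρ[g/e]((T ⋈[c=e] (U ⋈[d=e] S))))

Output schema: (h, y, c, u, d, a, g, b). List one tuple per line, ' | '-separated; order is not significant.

Per-node cardinality:
  T → 6
  U → 4
  S → 6
  (U ⋈[d=e] S) → 4
  (T ⋈[c=e] (U ⋈[d=e] S)) → 2
  ρ[g/e]((T ⋈[c=e] (U ⋈[d=e] S))) → 2
  σ[h<=8](ρ[g/e]((T ⋈[c=e] (U ⋈[d=e] S)))) → 2

== RESULT ==
h | y | c | u | d | a | g | b
7 | p | 8 | s | 8 | 1 | 8 | 7
7 | p | 8 | s | 8 | 7 | 8 | 6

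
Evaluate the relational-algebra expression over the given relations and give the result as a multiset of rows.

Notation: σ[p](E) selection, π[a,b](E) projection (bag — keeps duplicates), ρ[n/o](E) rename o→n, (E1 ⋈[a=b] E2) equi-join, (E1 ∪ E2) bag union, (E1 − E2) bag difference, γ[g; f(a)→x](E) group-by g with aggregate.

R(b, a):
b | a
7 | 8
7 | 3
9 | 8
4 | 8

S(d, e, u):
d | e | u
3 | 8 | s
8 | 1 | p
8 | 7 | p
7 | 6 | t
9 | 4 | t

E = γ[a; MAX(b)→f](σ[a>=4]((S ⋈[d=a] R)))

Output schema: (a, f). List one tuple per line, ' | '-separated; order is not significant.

Per-node cardinality:
  S → 5
  R → 4
  (S ⋈[d=a] R) → 7
  σ[a>=4]((S ⋈[d=a] R)) → 6
  γ[a; MAX(b)→f](σ[a>=4]((S ⋈[d=a] R))) → 1

== RESULT ==
a | f
8 | 9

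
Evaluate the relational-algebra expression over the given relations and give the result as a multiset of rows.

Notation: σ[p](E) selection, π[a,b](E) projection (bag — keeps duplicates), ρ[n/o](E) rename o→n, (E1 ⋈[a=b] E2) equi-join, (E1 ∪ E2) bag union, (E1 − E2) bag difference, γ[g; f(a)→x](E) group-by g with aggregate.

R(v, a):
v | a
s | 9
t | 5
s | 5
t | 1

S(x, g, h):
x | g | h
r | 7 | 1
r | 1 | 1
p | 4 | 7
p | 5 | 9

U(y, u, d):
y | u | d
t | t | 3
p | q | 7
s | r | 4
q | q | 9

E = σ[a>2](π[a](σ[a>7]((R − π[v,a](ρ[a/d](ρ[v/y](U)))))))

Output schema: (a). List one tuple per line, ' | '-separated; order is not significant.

Subexpression sizes:
  R → 4
  U → 4
  ρ[v/y](U) → 4
  ρ[a/d](ρ[v/y](U)) → 4
  π[v,a](ρ[a/d](ρ[v/y](U))) → 4
  (R − π[v,a](ρ[a/d](ρ[v/y](U)))) → 4
  σ[a>7]((R − π[v,a](ρ[a/d](ρ[v/y](U))))) → 1
  π[a](σ[a>7]((R − π[v,a](ρ[a/d](ρ[v/y](U)))))) → 1
  σ[a>2](π[a](σ[a>7]((R − π[v,a](ρ[a/d](ρ[v/y](U))))))) → 1

== RESULT ==
a
9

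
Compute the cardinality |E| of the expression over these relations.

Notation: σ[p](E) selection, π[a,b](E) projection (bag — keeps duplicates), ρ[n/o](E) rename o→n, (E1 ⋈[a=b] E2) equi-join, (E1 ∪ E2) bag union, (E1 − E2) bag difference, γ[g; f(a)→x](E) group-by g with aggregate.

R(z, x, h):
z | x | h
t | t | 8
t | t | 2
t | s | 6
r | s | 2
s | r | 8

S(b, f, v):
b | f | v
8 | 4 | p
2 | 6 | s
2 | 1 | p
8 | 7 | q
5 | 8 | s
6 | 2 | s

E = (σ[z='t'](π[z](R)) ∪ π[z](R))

Per-node cardinality:
  R → 5
  π[z](R) → 5
  σ[z='t'](π[z](R)) → 3
  R → 5
  π[z](R) → 5
  (σ[z='t'](π[z](R)) ∪ π[z](R)) → 8

|E| = 8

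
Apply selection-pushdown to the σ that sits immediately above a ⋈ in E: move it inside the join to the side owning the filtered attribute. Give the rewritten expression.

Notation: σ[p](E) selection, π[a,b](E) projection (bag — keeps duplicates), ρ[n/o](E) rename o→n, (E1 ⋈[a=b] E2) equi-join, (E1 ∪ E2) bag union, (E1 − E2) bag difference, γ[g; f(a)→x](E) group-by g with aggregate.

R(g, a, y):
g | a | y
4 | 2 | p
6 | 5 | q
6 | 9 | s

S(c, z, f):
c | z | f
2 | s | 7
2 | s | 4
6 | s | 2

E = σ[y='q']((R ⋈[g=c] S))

σ filters on y, owned by the left side.
E' = (σ[y='q'](R) ⋈[g=c] S)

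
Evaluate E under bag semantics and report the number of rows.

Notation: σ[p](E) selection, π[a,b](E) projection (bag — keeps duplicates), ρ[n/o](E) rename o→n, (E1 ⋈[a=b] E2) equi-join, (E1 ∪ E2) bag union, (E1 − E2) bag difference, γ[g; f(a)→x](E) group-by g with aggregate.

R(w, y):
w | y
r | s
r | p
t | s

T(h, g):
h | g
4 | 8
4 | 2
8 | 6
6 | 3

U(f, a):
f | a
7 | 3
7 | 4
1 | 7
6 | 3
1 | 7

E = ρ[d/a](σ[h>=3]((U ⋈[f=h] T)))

Per-node cardinality:
  U → 5
  T → 4
  (U ⋈[f=h] T) → 1
  σ[h>=3]((U ⋈[f=h] T)) → 1
  ρ[d/a](σ[h>=3]((U ⋈[f=h] T))) → 1

|E| = 1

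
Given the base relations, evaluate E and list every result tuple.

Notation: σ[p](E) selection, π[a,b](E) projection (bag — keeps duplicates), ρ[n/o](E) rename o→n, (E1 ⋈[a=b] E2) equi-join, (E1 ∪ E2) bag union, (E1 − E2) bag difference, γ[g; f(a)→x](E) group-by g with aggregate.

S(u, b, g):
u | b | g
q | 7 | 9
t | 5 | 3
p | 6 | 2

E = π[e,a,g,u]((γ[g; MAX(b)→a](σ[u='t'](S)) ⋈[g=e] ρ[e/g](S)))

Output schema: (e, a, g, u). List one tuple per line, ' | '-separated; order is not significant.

Row counts bottom-up:
  S → 3
  σ[u='t'](S) → 1
  γ[g; MAX(b)→a](σ[u='t'](S)) → 1
  S → 3
  ρ[e/g](S) → 3
  (γ[g; MAX(b)→a](σ[u='t'](S)) ⋈[g=e] ρ[e/g](S)) → 1
  π[e,a,g,u]((γ[g; MAX(b)→a](σ[u='t'](S)) ⋈[g=e] ρ[e/g](S))) → 1

== RESULT ==
e | a | g | u
3 | 5 | 3 | t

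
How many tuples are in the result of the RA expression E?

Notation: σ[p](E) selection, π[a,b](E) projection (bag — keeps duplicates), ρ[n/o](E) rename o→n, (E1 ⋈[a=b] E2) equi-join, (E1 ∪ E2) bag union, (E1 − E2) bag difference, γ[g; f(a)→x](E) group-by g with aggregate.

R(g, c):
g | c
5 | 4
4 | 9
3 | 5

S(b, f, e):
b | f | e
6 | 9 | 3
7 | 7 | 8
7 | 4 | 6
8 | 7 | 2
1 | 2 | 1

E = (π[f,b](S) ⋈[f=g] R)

Stepwise |·|:
  S → 5
  π[f,b](S) → 5
  R → 3
  (π[f,b](S) ⋈[f=g] R) → 1

|E| = 1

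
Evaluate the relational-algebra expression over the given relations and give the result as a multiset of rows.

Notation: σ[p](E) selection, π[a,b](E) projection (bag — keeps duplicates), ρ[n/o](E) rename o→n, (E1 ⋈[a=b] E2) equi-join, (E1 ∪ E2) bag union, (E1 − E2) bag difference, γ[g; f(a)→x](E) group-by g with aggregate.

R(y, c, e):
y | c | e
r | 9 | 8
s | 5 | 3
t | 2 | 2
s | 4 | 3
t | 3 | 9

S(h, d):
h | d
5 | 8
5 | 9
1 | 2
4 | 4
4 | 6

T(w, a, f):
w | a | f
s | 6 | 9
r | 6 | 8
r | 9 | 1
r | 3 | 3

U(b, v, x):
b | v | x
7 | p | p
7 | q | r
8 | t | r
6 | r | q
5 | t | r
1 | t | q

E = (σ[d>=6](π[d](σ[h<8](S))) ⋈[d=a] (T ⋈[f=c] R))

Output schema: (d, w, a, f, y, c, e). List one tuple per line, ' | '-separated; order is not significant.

Subexpression sizes:
  S → 5
  σ[h<8](S) → 5
  π[d](σ[h<8](S)) → 5
  σ[d>=6](π[d](σ[h<8](S))) → 3
  T → 4
  R → 5
  (T ⋈[f=c] R) → 2
  (σ[d>=6](π[d](σ[h<8](S))) ⋈[d=a] (T ⋈[f=c] R)) → 1

== RESULT ==
d | w | a | f | y | c | e
6 | s | 6 | 9 | r | 9 | 8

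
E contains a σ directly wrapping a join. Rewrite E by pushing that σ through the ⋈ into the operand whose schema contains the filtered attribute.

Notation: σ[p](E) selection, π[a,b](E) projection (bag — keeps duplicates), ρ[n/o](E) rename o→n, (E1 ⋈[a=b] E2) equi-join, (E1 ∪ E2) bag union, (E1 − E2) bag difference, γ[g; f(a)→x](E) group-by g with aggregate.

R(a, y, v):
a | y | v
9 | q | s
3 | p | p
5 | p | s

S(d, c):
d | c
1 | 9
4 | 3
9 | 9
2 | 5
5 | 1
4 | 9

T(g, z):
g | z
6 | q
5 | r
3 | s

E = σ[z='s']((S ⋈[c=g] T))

σ filters on z, owned by the right side.
E' = (S ⋈[c=g] σ[z='s'](T))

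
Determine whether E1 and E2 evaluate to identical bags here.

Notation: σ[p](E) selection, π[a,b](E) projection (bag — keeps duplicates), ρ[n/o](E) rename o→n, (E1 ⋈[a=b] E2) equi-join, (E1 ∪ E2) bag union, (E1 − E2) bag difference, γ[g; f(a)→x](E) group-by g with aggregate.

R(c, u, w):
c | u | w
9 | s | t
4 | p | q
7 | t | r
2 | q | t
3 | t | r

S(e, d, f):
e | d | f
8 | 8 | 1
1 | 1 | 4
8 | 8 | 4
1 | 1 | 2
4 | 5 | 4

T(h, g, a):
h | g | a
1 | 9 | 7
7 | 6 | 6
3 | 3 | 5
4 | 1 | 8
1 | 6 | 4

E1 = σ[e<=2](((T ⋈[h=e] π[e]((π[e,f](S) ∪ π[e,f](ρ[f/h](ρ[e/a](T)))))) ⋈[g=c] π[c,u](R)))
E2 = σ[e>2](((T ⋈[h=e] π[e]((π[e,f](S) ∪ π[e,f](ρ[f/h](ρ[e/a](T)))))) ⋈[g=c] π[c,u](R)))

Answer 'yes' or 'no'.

E1 row counts bottom-up:
  T → 5
  S → 5
  π[e,f](S) → 5
  T → 5
  ρ[e/a](T) → 5
  ρ[f/h](ρ[e/a](T)) → 5
  π[e,f](ρ[f/h](ρ[e/a](T))) → 5
  (π[e,f](S) ∪ π[e,f](ρ[f/h](ρ[e/a](T)))) → 10
  π[e]((π[e,f](S) ∪ π[e,f](ρ[f/h](ρ[e/a](T))))) → 10
  (T ⋈[h=e] π[e]((π[e,f](S) ∪ π[e,f](ρ[f/h](ρ[e/a](T)))))) → 7
  R → 5
  π[c,u](R) → 5
  ((T ⋈[h=e] π[e]((π[e,f](S) ∪ π[e,f](ρ[f/h](ρ[e/a](T)))))) ⋈[g=c] π[c,u](R)) → 2
  σ[e<=2](((T ⋈[h=e] π[e]((π[e,f](S) ∪ π[e,f](ρ[f/h](ρ[e/a](T)))))) ⋈[g=c] π[c,u](R))) → 2
E2 row counts bottom-up:
  T → 5
  S → 5
  π[e,f](S) → 5
  T → 5
  ρ[e/a](T) → 5
  ρ[f/h](ρ[e/a](T)) → 5
  π[e,f](ρ[f/h](ρ[e/a](T))) → 5
  (π[e,f](S) ∪ π[e,f](ρ[f/h](ρ[e/a](T)))) → 10
  π[e]((π[e,f](S) ∪ π[e,f](ρ[f/h](ρ[e/a](T))))) → 10
  (T ⋈[h=e] π[e]((π[e,f](S) ∪ π[e,f](ρ[f/h](ρ[e/a](T)))))) → 7
  R → 5
  π[c,u](R) → 5
  ((T ⋈[h=e] π[e]((π[e,f](S) ∪ π[e,f](ρ[f/h](ρ[e/a](T)))))) ⋈[g=c] π[c,u](R)) → 2
  σ[e>2](((T ⋈[h=e] π[e]((π[e,f](S) ∪ π[e,f](ρ[f/h](ρ[e/a](T)))))) ⋈[g=c] π[c,u](R))) → 0

E1 result:
h | g | a | e | c | u
1 | 9 | 7 | 1 | 9 | s
1 | 9 | 7 | 1 | 9 | s
E2 result:
h | g | a | e | c | u
(0 rows)
Witness: (1, 9, 7, 1, 9, 's') appears 2× in E1 but 0× in E2.

no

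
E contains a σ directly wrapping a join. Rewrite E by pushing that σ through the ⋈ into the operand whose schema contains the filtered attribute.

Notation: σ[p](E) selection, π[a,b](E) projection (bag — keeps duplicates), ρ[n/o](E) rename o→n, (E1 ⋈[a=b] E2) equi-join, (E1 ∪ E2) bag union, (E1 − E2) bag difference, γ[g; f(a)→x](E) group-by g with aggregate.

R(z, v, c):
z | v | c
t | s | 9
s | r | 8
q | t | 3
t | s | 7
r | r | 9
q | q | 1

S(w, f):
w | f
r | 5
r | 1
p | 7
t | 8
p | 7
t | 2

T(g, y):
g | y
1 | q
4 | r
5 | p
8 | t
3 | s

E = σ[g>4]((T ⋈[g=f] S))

σ filters on g, owned by the left side.
E' = (σ[g>4](T) ⋈[g=f] S)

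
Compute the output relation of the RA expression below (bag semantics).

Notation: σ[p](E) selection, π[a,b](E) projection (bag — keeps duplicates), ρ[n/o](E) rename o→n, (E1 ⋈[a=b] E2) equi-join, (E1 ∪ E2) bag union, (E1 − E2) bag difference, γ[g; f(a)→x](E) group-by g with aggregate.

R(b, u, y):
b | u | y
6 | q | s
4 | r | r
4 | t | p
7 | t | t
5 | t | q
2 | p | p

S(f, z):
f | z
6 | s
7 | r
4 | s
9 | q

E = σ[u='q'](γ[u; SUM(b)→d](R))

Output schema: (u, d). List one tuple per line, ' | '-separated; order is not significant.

Subexpression sizes:
  R → 6
  γ[u; SUM(b)→d](R) → 4
  σ[u='q'](γ[u; SUM(b)→d](R)) → 1

== RESULT ==
u | d
q | 6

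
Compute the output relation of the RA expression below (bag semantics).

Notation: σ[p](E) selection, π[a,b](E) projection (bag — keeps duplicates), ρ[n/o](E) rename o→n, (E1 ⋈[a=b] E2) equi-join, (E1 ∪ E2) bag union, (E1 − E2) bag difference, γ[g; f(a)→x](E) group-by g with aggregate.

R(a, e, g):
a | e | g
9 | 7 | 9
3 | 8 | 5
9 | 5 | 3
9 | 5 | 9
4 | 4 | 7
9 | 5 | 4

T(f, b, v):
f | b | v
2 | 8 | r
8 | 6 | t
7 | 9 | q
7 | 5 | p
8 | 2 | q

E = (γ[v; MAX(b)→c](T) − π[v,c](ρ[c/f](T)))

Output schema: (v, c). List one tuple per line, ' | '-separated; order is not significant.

Stepwise |·|:
  T → 5
  γ[v; MAX(b)→c](T) → 4
  T → 5
  ρ[c/f](T) → 5
  π[v,c](ρ[c/f](T)) → 5
  (γ[v; MAX(b)→c](T) − π[v,c](ρ[c/f](T))) → 4

== RESULT ==
v | c
p | 5
q | 9
r | 8
t | 6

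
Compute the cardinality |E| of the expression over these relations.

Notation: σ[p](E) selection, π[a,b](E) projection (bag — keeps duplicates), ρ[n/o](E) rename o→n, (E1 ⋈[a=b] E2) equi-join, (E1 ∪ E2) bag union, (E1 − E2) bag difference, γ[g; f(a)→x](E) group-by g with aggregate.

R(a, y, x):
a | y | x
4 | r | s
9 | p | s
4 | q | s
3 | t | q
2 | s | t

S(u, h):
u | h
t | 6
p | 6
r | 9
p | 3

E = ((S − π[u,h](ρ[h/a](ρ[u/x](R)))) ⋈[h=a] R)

Stepwise |·|:
  S → 4
  R → 5
  ρ[u/x](R) → 5
  ρ[h/a](ρ[u/x](R)) → 5
  π[u,h](ρ[h/a](ρ[u/x](R))) → 5
  (S − π[u,h](ρ[h/a](ρ[u/x](R)))) → 4
  R → 5
  ((S − π[u,h](ρ[h/a](ρ[u/x](R)))) ⋈[h=a] R) → 2

|E| = 2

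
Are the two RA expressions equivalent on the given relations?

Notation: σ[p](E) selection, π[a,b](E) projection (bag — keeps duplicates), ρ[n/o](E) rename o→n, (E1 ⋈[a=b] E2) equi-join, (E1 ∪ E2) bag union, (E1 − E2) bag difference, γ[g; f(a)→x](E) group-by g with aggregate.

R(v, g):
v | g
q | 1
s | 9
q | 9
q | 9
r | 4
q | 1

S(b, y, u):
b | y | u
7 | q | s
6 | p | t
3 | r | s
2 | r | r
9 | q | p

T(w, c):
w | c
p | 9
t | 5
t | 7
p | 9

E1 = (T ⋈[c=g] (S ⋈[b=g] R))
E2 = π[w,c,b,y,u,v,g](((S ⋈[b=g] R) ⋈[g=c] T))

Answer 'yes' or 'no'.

E1 stepwise |·|:
  T → 4
  S → 5
  R → 6
  (S ⋈[b=g] R) → 3
  (T ⋈[c=g] (S ⋈[b=g] R)) → 6
E2 stepwise |·|:
  S → 5
  R → 6
  (S ⋈[b=g] R) → 3
  T → 4
  ((S ⋈[b=g] R) ⋈[g=c] T) → 6
  π[w,c,b,y,u,v,g](((S ⋈[b=g] R) ⋈[g=c] T)) → 6

E1 and E2 produce the same multiset:
w | c | b | y | u | v | g
p | 9 | 9 | q | p | q | 9
p | 9 | 9 | q | p | q | 9
p | 9 | 9 | q | p | q | 9
p | 9 | 9 | q | p | q | 9
p | 9 | 9 | q | p | s | 9
p | 9 | 9 | q | p | s | 9

yes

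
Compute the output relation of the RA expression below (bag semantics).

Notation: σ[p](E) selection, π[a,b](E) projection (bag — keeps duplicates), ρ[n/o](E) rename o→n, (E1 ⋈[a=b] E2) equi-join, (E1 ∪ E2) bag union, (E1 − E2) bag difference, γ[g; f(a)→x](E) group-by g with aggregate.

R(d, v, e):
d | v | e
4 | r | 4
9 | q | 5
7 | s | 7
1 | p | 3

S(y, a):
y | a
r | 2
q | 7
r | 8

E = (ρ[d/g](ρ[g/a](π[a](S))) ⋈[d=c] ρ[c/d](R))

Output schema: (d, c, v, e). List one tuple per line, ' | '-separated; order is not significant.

Per-node cardinality:
  S → 3
  π[a](S) → 3
  ρ[g/a](π[a](S)) → 3
  ρ[d/g](ρ[g/a](π[a](S))) → 3
  R → 4
  ρ[c/d](R) → 4
  (ρ[d/g](ρ[g/a](π[a](S))) ⋈[d=c] ρ[c/d](R)) → 1

== RESULT ==
d | c | v | e
7 | 7 | s | 7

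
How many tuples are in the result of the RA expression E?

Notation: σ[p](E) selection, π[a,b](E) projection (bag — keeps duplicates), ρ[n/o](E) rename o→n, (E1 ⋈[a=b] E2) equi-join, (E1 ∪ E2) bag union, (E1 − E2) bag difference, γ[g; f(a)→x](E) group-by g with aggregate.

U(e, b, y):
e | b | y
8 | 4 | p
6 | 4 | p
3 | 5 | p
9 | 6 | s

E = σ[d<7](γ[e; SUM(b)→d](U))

Row counts bottom-up:
  U → 4
  γ[e; SUM(b)→d](U) → 4
  σ[d<7](γ[e; SUM(b)→d](U)) → 4

|E| = 4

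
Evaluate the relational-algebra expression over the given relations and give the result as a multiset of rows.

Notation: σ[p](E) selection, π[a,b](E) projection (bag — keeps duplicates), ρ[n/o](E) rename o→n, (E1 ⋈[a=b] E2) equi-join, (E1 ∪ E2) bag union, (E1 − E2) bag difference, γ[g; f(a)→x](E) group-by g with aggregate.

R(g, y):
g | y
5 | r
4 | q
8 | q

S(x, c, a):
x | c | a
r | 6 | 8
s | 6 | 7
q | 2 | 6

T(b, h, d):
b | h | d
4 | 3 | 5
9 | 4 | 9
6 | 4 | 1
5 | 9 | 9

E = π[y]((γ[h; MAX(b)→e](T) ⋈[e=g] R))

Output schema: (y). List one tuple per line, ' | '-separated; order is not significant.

Subexpression sizes:
  T → 4
  γ[h; MAX(b)→e](T) → 3
  R → 3
  (γ[h; MAX(b)→e](T) ⋈[e=g] R) → 2
  π[y]((γ[h; MAX(b)→e](T) ⋈[e=g] R)) → 2

== RESULT ==
y
q
r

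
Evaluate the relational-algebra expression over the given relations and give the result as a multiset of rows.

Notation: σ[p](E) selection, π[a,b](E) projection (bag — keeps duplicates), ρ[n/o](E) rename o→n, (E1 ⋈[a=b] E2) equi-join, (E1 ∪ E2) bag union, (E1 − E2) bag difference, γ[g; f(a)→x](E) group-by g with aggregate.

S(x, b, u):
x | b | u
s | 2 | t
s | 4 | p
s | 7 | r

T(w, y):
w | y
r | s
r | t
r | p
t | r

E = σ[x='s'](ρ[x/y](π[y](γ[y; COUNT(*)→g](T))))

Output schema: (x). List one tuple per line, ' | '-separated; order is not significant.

Stepwise |·|:
  T → 4
  γ[y; COUNT(*)→g](T) → 4
  π[y](γ[y; COUNT(*)→g](T)) → 4
  ρ[x/y](π[y](γ[y; COUNT(*)→g](T))) → 4
  σ[x='s'](ρ[x/y](π[y](γ[y; COUNT(*)→g](T)))) → 1

== RESULT ==
x
s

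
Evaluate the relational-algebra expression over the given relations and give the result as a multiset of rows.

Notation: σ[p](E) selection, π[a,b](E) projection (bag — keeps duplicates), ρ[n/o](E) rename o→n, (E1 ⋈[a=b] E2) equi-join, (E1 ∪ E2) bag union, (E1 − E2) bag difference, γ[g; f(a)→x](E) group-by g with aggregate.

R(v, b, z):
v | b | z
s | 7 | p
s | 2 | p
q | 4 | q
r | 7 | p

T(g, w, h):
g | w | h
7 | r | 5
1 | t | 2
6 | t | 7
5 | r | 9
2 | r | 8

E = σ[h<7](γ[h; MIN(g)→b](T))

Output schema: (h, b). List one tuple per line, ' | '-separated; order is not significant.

Per-node cardinality:
  T → 5
  γ[h; MIN(g)→b](T) → 5
  σ[h<7](γ[h; MIN(g)→b](T)) → 2

== RESULT ==
h | b
2 | 1
5 | 7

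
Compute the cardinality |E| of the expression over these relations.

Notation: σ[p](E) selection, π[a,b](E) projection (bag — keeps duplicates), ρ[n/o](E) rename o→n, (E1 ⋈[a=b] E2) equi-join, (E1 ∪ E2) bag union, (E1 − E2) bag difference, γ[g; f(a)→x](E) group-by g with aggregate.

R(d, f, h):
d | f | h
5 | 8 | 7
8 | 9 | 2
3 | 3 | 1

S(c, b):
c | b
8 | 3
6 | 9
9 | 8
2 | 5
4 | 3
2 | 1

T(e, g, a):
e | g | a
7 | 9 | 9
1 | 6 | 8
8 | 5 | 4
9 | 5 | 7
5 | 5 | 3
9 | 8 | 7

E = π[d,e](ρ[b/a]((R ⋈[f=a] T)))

Row counts bottom-up:
  R → 3
  T → 6
  (R ⋈[f=a] T) → 3
  ρ[b/a]((R ⋈[f=a] T)) → 3
  π[d,e](ρ[b/a]((R ⋈[f=a] T))) → 3

|E| = 3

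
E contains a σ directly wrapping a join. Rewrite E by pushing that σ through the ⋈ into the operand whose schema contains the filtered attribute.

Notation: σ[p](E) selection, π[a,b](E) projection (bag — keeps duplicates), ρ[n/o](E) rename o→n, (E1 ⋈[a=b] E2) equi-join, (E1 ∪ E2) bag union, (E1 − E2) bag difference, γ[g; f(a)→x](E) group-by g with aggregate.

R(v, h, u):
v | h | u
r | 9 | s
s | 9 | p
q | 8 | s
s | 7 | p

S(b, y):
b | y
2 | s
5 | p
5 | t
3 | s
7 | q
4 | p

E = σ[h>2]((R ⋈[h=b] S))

σ filters on h, owned by the left side.
E' = (σ[h>2](R) ⋈[h=b] S)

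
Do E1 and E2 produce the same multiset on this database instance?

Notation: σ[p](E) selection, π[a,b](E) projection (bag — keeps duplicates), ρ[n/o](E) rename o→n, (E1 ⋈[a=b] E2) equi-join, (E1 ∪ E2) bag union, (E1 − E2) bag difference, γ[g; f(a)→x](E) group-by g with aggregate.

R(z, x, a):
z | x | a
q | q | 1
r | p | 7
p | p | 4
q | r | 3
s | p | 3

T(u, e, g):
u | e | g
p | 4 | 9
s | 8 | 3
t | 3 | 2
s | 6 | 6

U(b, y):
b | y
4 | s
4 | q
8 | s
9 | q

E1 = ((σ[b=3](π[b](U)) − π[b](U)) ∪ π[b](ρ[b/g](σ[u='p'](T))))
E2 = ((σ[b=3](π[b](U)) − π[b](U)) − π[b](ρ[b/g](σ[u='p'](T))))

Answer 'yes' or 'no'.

E1 row counts bottom-up:
  U → 4
  π[b](U) → 4
  σ[b=3](π[b](U)) → 0
  U → 4
  π[b](U) → 4
  (σ[b=3](π[b](U)) − π[b](U)) → 0
  T → 4
  σ[u='p'](T) → 1
  ρ[b/g](σ[u='p'](T)) → 1
  π[b](ρ[b/g](σ[u='p'](T))) → 1
  ((σ[b=3](π[b](U)) − π[b](U)) ∪ π[b](ρ[b/g](σ[u='p'](T)))) → 1
E2 row counts bottom-up:
  U → 4
  π[b](U) → 4
  σ[b=3](π[b](U)) → 0
  U → 4
  π[b](U) → 4
  (σ[b=3](π[b](U)) − π[b](U)) → 0
  T → 4
  σ[u='p'](T) → 1
  ρ[b/g](σ[u='p'](T)) → 1
  π[b](ρ[b/g](σ[u='p'](T))) → 1
  ((σ[b=3](π[b](U)) − π[b](U)) − π[b](ρ[b/g](σ[u='p'](T)))) → 0

E1 result:
b
9
E2 result:
b
(0 rows)
Witness: (9,) appears 1× in E1 but 0× in E2.

no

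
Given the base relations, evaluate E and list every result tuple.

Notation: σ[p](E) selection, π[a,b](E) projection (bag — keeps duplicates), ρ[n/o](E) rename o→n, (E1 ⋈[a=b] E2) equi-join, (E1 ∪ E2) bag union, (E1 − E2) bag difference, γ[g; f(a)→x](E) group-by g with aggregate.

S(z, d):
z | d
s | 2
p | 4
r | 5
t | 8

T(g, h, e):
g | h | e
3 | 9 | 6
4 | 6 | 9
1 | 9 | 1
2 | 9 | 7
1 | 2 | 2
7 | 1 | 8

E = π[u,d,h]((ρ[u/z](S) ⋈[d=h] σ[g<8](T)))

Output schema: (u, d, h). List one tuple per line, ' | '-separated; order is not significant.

Subexpression sizes:
  S → 4
  ρ[u/z](S) → 4
  T → 6
  σ[g<8](T) → 6
  (ρ[u/z](S) ⋈[d=h] σ[g<8](T)) → 1
  π[u,d,h]((ρ[u/z](S) ⋈[d=h] σ[g<8](T))) → 1

== RESULT ==
u | d | h
s | 2 | 2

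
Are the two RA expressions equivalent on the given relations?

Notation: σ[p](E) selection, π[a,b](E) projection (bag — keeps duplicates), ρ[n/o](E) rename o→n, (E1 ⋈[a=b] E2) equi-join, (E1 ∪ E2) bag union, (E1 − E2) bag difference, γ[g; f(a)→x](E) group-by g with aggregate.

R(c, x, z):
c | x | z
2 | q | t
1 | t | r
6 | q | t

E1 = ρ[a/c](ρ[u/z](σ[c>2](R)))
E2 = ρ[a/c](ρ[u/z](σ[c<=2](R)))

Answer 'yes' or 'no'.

E1 per-node cardinality:
  R → 3
  σ[c>2](R) → 1
  ρ[u/z](σ[c>2](R)) → 1
  ρ[a/c](ρ[u/z](σ[c>2](R))) → 1
E2 per-node cardinality:
  R → 3
  σ[c<=2](R) → 2
  ρ[u/z](σ[c<=2](R)) → 2
  ρ[a/c](ρ[u/z](σ[c<=2](R))) → 2

E1 result:
a | x | u
6 | q | t
E2 result:
a | x | u
1 | t | r
2 | q | t
Witness: (1, 't', 'r') appears 0× in E1 but 1× in E2.

no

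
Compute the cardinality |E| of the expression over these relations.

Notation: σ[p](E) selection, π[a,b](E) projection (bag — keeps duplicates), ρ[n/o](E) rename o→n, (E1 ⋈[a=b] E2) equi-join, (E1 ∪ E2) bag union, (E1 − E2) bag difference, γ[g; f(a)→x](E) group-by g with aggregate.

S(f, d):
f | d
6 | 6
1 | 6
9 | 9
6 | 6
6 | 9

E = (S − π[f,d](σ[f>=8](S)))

Stepwise |·|:
  S → 5
  S → 5
  σ[f>=8](S) → 1
  π[f,d](σ[f>=8](S)) → 1
  (S − π[f,d](σ[f>=8](S))) → 4

|E| = 4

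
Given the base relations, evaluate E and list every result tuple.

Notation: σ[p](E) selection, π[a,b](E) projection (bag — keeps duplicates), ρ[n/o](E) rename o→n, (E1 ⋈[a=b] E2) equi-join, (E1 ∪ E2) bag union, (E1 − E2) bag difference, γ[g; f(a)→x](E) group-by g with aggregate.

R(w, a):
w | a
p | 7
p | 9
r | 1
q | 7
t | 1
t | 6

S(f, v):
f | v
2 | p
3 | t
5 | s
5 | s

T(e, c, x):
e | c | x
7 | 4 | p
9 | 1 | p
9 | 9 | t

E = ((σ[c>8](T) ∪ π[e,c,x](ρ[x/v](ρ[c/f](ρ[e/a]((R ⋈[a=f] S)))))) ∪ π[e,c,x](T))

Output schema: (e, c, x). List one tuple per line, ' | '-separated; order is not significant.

Per-node cardinality:
  T → 3
  σ[c>8](T) → 1
  R → 6
  S → 4
  (R ⋈[a=f] S) → 0
  ρ[e/a]((R ⋈[a=f] S)) → 0
  ρ[c/f](ρ[e/a]((R ⋈[a=f] S))) → 0
  ρ[x/v](ρ[c/f](ρ[e/a]((R ⋈[a=f] S)))) → 0
  π[e,c,x](ρ[x/v](ρ[c/f](ρ[e/a]((R ⋈[a=f] S))))) → 0
  (σ[c>8](T) ∪ π[e,c,x](ρ[x/v](ρ[c/f](ρ[e/a]((R ⋈[a=f] S)))))) → 1
  T → 3
  π[e,c,x](T) → 3
  ((σ[c>8](T) ∪ π[e,c,x](ρ[x/v](ρ[c/f](ρ[e/a]((R ⋈[a=f] S)))))) ∪ π[e,c,x](T)) → 4

== RESULT ==
e | c | x
7 | 4 | p
9 | 1 | p
9 | 9 | t
9 | 9 | t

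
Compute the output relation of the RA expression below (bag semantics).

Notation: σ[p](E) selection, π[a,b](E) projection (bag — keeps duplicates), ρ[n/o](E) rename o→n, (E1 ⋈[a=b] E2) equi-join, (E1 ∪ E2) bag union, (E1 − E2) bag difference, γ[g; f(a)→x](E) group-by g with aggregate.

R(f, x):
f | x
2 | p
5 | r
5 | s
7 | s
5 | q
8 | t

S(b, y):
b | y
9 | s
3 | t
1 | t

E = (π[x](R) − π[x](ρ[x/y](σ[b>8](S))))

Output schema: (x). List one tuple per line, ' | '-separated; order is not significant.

Stepwise |·|:
  R → 6
  π[x](R) → 6
  S → 3
  σ[b>8](S) → 1
  ρ[x/y](σ[b>8](S)) → 1
  π[x](ρ[x/y](σ[b>8](S))) → 1
  (π[x](R) − π[x](ρ[x/y](σ[b>8](S)))) → 5

== RESULT ==
x
p
q
r
s
t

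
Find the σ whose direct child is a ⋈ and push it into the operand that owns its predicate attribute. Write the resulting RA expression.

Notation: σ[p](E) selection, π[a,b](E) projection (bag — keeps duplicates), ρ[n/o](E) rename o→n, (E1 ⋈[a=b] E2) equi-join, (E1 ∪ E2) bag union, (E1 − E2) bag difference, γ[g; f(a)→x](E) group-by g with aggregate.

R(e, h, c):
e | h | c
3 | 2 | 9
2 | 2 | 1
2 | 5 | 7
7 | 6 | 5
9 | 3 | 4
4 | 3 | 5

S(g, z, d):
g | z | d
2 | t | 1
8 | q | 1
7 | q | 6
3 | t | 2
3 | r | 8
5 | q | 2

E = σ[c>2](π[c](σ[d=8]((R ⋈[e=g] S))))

σ filters on d, owned by the right side.
E' = σ[c>2](π[c]((R ⋈[e=g] σ[d=8](S))))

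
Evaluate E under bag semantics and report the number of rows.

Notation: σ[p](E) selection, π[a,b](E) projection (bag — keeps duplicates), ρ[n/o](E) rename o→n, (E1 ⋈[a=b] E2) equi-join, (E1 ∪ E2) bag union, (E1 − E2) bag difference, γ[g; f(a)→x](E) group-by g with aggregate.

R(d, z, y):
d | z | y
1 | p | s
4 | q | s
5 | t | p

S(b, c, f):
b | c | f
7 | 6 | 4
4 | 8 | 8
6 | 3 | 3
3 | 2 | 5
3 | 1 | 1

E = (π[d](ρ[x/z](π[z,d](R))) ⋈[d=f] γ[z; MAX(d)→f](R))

Row counts bottom-up:
  R → 3
  π[z,d](R) → 3
  ρ[x/z](π[z,d](R)) → 3
  π[d](ρ[x/z](π[z,d](R))) → 3
  R → 3
  γ[z; MAX(d)→f](R) → 3
  (π[d](ρ[x/z](π[z,d](R))) ⋈[d=f] γ[z; MAX(d)→f](R)) → 3

|E| = 3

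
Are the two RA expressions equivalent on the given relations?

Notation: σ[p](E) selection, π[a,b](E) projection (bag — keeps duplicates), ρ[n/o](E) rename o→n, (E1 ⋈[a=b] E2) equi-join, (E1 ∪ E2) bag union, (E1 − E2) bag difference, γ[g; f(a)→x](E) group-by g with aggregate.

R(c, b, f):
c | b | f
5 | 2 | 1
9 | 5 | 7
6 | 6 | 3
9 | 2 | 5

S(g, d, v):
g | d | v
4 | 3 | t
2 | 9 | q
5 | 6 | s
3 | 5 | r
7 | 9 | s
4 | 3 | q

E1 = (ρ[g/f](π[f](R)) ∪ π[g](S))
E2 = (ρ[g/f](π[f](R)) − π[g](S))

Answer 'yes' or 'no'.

E1 subexpression sizes:
  R → 4
  π[f](R) → 4
  ρ[g/f](π[f](R)) → 4
  S → 6
  π[g](S) → 6
  (ρ[g/f](π[f](R)) ∪ π[g](S)) → 10
E2 subexpression sizes:
  R → 4
  π[f](R) → 4
  ρ[g/f](π[f](R)) → 4
  S → 6
  π[g](S) → 6
  (ρ[g/f](π[f](R)) − π[g](S)) → 1

E1 result:
g
1
2
3
3
4
4
5
5
7
7
E2 result:
g
1
Witness: (7,) appears 2× in E1 but 0× in E2.

no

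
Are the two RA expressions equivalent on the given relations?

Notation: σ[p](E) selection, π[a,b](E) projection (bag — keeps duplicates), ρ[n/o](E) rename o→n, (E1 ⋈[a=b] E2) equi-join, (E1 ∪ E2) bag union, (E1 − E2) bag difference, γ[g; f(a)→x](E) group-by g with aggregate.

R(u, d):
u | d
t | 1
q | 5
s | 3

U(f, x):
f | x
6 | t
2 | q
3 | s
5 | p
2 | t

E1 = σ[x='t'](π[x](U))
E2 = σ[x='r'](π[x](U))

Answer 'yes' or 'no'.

E1 subexpression sizes:
  U → 5
  π[x](U) → 5
  σ[x='t'](π[x](U)) → 2
E2 subexpression sizes:
  U → 5
  π[x](U) → 5
  σ[x='r'](π[x](U)) → 0

E1 result:
x
t
t
E2 result:
x
(0 rows)
Witness: ('t',) appears 2× in E1 but 0× in E2.

no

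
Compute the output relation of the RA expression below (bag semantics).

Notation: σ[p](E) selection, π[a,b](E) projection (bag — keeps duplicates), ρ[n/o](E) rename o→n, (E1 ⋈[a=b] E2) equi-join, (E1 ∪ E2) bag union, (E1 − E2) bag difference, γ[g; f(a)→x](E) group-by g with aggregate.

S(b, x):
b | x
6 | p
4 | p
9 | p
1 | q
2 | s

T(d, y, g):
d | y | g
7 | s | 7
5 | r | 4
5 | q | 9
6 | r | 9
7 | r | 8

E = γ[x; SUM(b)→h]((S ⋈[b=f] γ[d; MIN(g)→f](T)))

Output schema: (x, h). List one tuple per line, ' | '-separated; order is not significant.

Row counts bottom-up:
  S → 5
  T → 5
  γ[d; MIN(g)→f](T) → 3
  (S ⋈[b=f] γ[d; MIN(g)→f](T)) → 2
  γ[x; SUM(b)→h]((S ⋈[b=f] γ[d; MIN(g)→f](T))) → 1

== RESULT ==
x | h
p | 13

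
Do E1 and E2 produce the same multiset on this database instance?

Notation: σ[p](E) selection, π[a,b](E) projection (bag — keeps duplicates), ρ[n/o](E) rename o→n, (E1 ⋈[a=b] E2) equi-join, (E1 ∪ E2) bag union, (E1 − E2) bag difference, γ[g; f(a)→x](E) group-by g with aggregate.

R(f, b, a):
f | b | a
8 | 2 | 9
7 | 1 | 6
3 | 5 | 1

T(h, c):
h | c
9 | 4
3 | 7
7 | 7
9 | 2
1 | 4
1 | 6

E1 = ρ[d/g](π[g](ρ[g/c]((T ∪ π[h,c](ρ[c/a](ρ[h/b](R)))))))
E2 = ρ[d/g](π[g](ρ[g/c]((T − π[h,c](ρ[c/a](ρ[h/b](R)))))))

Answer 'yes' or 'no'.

E1 row counts bottom-up:
  T → 6
  R → 3
  ρ[h/b](R) → 3
  ρ[c/a](ρ[h/b](R)) → 3
  π[h,c](ρ[c/a](ρ[h/b](R))) → 3
  (T ∪ π[h,c](ρ[c/a](ρ[h/b](R)))) → 9
  ρ[g/c]((T ∪ π[h,c](ρ[c/a](ρ[h/b](R))))) → 9
  π[g](ρ[g/c]((T ∪ π[h,c](ρ[c/a](ρ[h/b](R)))))) → 9
  ρ[d/g](π[g](ρ[g/c]((T ∪ π[h,c](ρ[c/a](ρ[h/b](R))))))) → 9
E2 row counts bottom-up:
  T → 6
  R → 3
  ρ[h/b](R) → 3
  ρ[c/a](ρ[h/b](R)) → 3
  π[h,c](ρ[c/a](ρ[h/b](R))) → 3
  (T − π[h,c](ρ[c/a](ρ[h/b](R)))) → 5
  ρ[g/c]((T − π[h,c](ρ[c/a](ρ[h/b](R))))) → 5
  π[g](ρ[g/c]((T − π[h,c](ρ[c/a](ρ[h/b](R)))))) → 5
  ρ[d/g](π[g](ρ[g/c]((T − π[h,c](ρ[c/a](ρ[h/b](R))))))) → 5

E1 result:
d
1
2
4
4
6
6
7
7
9
E2 result:
d
2
4
4
7
7
Witness: (6,) appears 2× in E1 but 0× in E2.

no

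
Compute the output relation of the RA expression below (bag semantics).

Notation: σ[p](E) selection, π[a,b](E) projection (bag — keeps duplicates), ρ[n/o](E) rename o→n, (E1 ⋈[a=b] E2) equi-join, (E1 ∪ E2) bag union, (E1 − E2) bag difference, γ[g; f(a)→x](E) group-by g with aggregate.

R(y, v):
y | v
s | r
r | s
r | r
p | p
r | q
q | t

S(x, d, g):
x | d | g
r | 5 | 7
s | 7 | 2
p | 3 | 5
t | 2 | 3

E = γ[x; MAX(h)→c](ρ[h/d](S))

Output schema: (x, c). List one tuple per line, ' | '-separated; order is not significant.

Subexpression sizes:
  S → 4
  ρ[h/d](S) → 4
  γ[x; MAX(h)→c](ρ[h/d](S)) → 4

== RESULT ==
x | c
p | 3
r | 5
s | 7
t | 2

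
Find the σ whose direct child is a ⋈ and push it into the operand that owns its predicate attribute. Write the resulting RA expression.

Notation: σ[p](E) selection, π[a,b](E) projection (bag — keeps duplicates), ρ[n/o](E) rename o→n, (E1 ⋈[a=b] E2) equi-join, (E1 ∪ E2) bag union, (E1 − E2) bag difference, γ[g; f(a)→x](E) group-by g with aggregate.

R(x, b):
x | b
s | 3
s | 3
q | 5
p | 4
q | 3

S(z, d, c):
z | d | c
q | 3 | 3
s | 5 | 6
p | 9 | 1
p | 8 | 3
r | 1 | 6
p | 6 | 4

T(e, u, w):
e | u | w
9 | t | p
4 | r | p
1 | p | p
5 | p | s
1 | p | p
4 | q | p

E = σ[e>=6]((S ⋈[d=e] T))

σ filters on e, owned by the right side.
E' = (S ⋈[d=e] σ[e>=6](T))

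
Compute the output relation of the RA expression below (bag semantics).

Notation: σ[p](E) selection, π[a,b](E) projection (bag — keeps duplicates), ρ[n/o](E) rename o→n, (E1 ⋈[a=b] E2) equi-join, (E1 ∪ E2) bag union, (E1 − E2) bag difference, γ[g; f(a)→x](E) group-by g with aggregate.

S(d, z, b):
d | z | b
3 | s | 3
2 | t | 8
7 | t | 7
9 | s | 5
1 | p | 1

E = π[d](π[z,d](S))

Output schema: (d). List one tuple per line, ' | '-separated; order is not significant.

Subexpression sizes:
  S → 5
  π[z,d](S) → 5
  π[d](π[z,d](S)) → 5

== RESULT ==
d
1
2
3
7
9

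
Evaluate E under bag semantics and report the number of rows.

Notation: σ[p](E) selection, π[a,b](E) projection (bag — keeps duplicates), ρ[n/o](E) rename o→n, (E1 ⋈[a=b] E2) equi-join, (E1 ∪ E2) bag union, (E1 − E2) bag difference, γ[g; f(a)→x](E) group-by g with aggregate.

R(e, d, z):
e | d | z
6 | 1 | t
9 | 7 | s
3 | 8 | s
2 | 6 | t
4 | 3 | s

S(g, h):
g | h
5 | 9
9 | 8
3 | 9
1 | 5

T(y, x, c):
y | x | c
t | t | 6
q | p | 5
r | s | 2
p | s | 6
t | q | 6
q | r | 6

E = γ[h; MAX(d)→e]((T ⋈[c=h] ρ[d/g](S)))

Row counts bottom-up:
  T → 6
  S → 4
  ρ[d/g](S) → 4
  (T ⋈[c=h] ρ[d/g](S)) → 1
  γ[h; MAX(d)→e]((T ⋈[c=h] ρ[d/g](S))) → 1

|E| = 1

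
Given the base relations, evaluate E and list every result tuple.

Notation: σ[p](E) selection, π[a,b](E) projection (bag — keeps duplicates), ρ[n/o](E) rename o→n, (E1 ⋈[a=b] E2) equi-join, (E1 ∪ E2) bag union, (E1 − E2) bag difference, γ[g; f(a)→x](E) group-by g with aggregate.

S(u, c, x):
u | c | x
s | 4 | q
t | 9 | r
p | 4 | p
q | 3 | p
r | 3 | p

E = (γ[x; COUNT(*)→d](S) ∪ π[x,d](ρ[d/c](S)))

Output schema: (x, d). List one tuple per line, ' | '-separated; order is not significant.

Stepwise |·|:
  S → 5
  γ[x; COUNT(*)→d](S) → 3
  S → 5
  ρ[d/c](S) → 5
  π[x,d](ρ[d/c](S)) → 5
  (γ[x; COUNT(*)→d](S) ∪ π[x,d](ρ[d/c](S))) → 8

== RESULT ==
x | d
p | 3
p | 3
p | 3
p | 4
q | 1
q | 4
r | 1
r | 9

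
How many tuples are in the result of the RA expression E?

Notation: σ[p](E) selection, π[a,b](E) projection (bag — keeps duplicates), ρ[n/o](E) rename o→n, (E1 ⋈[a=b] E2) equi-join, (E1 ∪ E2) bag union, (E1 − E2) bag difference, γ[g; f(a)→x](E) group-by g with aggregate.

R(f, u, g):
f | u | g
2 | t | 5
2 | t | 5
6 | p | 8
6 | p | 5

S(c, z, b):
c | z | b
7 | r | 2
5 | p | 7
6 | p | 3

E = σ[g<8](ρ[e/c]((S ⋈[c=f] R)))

Stepwise |·|:
  S → 3
  R → 4
  (S ⋈[c=f] R) → 2
  ρ[e/c]((S ⋈[c=f] R)) → 2
  σ[g<8](ρ[e/c]((S ⋈[c=f] R))) → 1

|E| = 1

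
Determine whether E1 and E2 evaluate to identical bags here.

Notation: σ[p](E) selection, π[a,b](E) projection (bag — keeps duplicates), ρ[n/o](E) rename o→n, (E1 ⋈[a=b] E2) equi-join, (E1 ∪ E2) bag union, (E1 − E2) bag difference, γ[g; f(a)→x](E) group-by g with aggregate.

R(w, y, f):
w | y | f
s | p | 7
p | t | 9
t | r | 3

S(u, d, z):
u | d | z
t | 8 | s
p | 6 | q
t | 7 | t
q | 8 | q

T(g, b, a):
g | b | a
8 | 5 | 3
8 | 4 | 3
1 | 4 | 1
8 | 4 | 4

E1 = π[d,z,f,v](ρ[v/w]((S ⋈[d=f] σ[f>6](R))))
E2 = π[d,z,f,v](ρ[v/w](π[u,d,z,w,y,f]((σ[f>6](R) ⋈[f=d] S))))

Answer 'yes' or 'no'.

E1 stepwise |·|:
  S → 4
  R → 3
  σ[f>6](R) → 2
  (S ⋈[d=f] σ[f>6](R)) → 1
  ρ[v/w]((S ⋈[d=f] σ[f>6](R))) → 1
  π[d,z,f,v](ρ[v/w]((S ⋈[d=f] σ[f>6](R)))) → 1
E2 stepwise |·|:
  R → 3
  σ[f>6](R) → 2
  S → 4
  (σ[f>6](R) ⋈[f=d] S) → 1
  π[u,d,z,w,y,f]((σ[f>6](R) ⋈[f=d] S)) → 1
  ρ[v/w](π[u,d,z,w,y,f]((σ[f>6](R) ⋈[f=d] S))) → 1
  π[d,z,f,v](ρ[v/w](π[u,d,z,w,y,f]((σ[f>6](R) ⋈[f=d] S)))) → 1

E1 and E2 produce the same multiset:
d | z | f | v
7 | t | 7 | s

yes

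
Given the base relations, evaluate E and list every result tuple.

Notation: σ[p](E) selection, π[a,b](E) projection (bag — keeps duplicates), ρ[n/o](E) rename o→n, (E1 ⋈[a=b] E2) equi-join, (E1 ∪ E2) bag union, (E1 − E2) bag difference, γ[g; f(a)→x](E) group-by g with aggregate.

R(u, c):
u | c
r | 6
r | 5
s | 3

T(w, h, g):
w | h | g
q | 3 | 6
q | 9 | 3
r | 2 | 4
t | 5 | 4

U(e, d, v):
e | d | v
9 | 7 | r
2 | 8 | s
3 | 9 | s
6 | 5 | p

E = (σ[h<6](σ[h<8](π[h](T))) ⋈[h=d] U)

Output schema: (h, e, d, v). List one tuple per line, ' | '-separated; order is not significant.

Row counts bottom-up:
  T → 4
  π[h](T) → 4
  σ[h<8](π[h](T)) → 3
  σ[h<6](σ[h<8](π[h](T))) → 3
  U → 4
  (σ[h<6](σ[h<8](π[h](T))) ⋈[h=d] U) → 1

== RESULT ==
h | e | d | v
5 | 6 | 5 | p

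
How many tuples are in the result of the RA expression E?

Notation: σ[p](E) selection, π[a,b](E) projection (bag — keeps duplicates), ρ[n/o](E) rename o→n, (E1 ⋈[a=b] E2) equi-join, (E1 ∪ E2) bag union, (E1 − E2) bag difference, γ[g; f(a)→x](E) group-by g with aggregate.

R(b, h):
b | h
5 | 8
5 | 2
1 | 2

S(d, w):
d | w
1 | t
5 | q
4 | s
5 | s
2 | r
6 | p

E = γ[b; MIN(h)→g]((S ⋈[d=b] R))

Stepwise |·|:
  S → 6
  R → 3
  (S ⋈[d=b] R) → 5
  γ[b; MIN(h)→g]((S ⋈[d=b] R)) → 2

|E| = 2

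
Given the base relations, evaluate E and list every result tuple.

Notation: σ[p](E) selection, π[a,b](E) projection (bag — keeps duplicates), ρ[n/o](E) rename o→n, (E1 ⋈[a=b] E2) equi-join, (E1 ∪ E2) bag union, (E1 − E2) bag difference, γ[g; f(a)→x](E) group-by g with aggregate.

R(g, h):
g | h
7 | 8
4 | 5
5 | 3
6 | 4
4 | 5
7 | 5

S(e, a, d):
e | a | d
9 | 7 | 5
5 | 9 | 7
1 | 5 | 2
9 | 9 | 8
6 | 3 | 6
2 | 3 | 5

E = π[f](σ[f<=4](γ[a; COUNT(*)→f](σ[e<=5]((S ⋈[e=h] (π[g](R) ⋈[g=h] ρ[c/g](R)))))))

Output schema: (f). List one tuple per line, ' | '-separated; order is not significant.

Row counts bottom-up:
  S → 6
  R → 6
  π[g](R) → 6
  R → 6
  ρ[c/g](R) → 6
  (π[g](R) ⋈[g=h] ρ[c/g](R)) → 5
  (S ⋈[e=h] (π[g](R) ⋈[g=h] ρ[c/g](R))) → 3
  σ[e<=5]((S ⋈[e=h] (π[g](R) ⋈[g=h] ρ[c/g](R)))) → 3
  γ[a; COUNT(*)→f](σ[e<=5]((S ⋈[e=h] (π[g](R) ⋈[g=h] ρ[c/g](R))))) → 1
  σ[f<=4](γ[a; COUNT(*)→f](σ[e<=5]((S ⋈[e=h] (π[g](R) ⋈[g=h] ρ[c/g](R)))))) → 1
  π[f](σ[f<=4](γ[a; COUNT(*)→f](σ[e<=5]((S ⋈[e=h] (π[g](R) ⋈[g=h] ρ[c/g](R))))))) → 1

== RESULT ==
f
3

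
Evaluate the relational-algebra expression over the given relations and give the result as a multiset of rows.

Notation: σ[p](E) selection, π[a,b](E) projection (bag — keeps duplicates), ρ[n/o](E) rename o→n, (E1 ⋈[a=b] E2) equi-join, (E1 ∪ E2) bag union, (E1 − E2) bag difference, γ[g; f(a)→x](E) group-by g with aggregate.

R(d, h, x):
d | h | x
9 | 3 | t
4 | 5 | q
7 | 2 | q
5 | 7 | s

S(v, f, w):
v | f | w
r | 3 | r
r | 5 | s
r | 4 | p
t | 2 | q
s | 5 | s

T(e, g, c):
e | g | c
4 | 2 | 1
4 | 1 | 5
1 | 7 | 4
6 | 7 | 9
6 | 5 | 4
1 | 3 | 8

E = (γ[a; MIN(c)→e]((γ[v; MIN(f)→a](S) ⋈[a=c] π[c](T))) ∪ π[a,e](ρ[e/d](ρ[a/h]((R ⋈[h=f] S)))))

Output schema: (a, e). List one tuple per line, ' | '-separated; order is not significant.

Row counts bottom-up:
  S → 5
  γ[v; MIN(f)→a](S) → 3
  T → 6
  π[c](T) → 6
  (γ[v; MIN(f)→a](S) ⋈[a=c] π[c](T)) → 1
  γ[a; MIN(c)→e]((γ[v; MIN(f)→a](S) ⋈[a=c] π[c](T))) → 1
  R → 4
  S → 5
  (R ⋈[h=f] S) → 4
  ρ[a/h]((R ⋈[h=f] S)) → 4
  ρ[e/d](ρ[a/h]((R ⋈[h=f] S))) → 4
  π[a,e](ρ[e/d](ρ[a/h]((R ⋈[h=f] S)))) → 4
  (γ[a; MIN(c)→e]((γ[v; MIN(f)→a](S) ⋈[a=c] π[c](T))) ∪ π[a,e](ρ[e/d](ρ[a/h]((R ⋈[h=f] S))))) → 5

== RESULT ==
a | e
2 | 7
3 | 9
5 | 4
5 | 4
5 | 5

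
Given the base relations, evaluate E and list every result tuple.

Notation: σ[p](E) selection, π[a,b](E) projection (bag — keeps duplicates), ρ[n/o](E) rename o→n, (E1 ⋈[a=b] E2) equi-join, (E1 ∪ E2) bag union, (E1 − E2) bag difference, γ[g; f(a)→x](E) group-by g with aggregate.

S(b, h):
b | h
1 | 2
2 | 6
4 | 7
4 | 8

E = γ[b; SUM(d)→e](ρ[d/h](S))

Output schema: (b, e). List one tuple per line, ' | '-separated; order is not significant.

Stepwise |·|:
  S → 4
  ρ[d/h](S) → 4
  γ[b; SUM(d)→e](ρ[d/h](S)) → 3

== RESULT ==
b | e
1 | 2
2 | 6
4 | 15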